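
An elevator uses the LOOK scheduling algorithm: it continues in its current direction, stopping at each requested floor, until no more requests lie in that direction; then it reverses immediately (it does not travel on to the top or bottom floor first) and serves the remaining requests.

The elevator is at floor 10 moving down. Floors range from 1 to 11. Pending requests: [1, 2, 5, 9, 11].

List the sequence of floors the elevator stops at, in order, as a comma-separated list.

Answer: 9, 5, 2, 1, 11

Derivation:
Current: 10, moving DOWN
Serve below first (descending): [9, 5, 2, 1]
Then reverse, serve above (ascending): [11]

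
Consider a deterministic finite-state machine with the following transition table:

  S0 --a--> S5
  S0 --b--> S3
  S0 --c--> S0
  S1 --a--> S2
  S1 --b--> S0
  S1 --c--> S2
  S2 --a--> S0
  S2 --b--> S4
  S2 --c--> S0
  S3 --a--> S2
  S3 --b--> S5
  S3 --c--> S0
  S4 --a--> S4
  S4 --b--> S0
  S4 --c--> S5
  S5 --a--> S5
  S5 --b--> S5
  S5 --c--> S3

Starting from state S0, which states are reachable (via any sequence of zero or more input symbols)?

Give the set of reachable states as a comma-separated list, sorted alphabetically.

Answer: S0, S2, S3, S4, S5

Derivation:
BFS from S0:
  visit S0: S0--a-->S5 (new), S0--b-->S3 (new), S0--c-->S0 (seen)
  visit S5: S5--a-->S5 (seen), S5--b-->S5 (seen), S5--c-->S3 (seen)
  visit S3: S3--a-->S2 (new), S3--b-->S5 (seen), S3--c-->S0 (seen)
  visit S2: S2--a-->S0 (seen), S2--b-->S4 (new), S2--c-->S0 (seen)
  visit S4: S4--a-->S4 (seen), S4--b-->S0 (seen), S4--c-->S5 (seen)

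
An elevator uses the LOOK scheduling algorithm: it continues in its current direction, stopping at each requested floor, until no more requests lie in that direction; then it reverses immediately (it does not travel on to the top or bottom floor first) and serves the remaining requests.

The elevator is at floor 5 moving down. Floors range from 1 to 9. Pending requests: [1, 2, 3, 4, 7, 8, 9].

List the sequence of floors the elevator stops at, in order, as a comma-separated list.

Current: 5, moving DOWN
Serve below first (descending): [4, 3, 2, 1]
Then reverse, serve above (ascending): [7, 8, 9]

Answer: 4, 3, 2, 1, 7, 8, 9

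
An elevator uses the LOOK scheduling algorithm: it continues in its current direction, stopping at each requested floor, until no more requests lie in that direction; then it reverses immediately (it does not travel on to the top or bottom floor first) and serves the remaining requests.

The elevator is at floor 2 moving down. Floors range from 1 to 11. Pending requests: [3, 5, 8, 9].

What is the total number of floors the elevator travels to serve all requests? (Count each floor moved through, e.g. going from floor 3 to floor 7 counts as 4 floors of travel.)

Start at floor 2 moving down, LOOK stop order: [3, 5, 8, 9]
  2 → 3: |3-2| = 1, total = 1
  3 → 5: |5-3| = 2, total = 3
  5 → 8: |8-5| = 3, total = 6
  8 → 9: |9-8| = 1, total = 7

Answer: 7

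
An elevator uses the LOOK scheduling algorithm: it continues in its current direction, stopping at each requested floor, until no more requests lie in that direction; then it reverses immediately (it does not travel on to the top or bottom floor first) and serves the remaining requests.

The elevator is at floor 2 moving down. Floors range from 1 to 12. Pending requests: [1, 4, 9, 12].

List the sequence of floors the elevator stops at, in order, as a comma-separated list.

Answer: 1, 4, 9, 12

Derivation:
Current: 2, moving DOWN
Serve below first (descending): [1]
Then reverse, serve above (ascending): [4, 9, 12]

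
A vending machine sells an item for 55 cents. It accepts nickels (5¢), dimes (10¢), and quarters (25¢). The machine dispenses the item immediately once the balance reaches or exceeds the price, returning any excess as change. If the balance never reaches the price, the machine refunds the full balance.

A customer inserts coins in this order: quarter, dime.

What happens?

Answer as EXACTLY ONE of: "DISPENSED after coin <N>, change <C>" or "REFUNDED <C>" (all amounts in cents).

Answer: REFUNDED 35

Derivation:
Price: 55¢
Coin 1 (quarter, 25¢): balance = 25¢
Coin 2 (dime, 10¢): balance = 35¢
All coins inserted, balance 35¢ < price 55¢ → REFUND 35¢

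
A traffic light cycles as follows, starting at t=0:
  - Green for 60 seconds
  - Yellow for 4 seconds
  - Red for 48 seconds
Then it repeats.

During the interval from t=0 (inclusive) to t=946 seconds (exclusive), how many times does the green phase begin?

Answer: 9

Derivation:
Cycle = 60+4+48 = 112s
green phase starts at t = k*112 + 0 for k=0,1,2,...
Need k*112+0 < 946 → k < 8.446
k ∈ {0, ..., 8} → 9 starts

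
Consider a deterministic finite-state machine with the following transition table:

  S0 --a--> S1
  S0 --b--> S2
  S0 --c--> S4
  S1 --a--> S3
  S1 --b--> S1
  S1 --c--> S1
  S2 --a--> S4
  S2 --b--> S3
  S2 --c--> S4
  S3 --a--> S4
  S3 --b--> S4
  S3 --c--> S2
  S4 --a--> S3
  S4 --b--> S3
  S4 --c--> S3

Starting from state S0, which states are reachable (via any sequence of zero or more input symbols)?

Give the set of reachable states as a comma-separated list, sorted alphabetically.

Answer: S0, S1, S2, S3, S4

Derivation:
BFS from S0:
  visit S0: S0--a-->S1 (new), S0--b-->S2 (new), S0--c-->S4 (new)
  visit S1: S1--a-->S3 (new), S1--b-->S1 (seen), S1--c-->S1 (seen)
  visit S2: S2--a-->S4 (seen), S2--b-->S3 (seen), S2--c-->S4 (seen)
  visit S4: S4--a-->S3 (seen), S4--b-->S3 (seen), S4--c-->S3 (seen)
  visit S3: S3--a-->S4 (seen), S3--b-->S4 (seen), S3--c-->S2 (seen)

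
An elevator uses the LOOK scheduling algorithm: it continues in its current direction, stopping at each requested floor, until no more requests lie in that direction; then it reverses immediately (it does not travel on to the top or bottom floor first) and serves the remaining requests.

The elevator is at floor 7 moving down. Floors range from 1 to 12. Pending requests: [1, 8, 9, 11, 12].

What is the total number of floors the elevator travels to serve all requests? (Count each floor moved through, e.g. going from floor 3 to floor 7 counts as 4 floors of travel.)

Answer: 17

Derivation:
Start at floor 7 moving down, LOOK stop order: [1, 8, 9, 11, 12]
  7 → 1: |1-7| = 6, total = 6
  1 → 8: |8-1| = 7, total = 13
  8 → 9: |9-8| = 1, total = 14
  9 → 11: |11-9| = 2, total = 16
  11 → 12: |12-11| = 1, total = 17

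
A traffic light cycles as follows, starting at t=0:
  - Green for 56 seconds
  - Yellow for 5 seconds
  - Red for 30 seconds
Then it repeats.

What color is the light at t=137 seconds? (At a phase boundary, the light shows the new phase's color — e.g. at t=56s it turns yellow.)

Answer: green

Derivation:
Cycle length = 56 + 5 + 30 = 91s
t = 137, phase_t = 137 mod 91 = 46
46 < 56 (green end) → GREEN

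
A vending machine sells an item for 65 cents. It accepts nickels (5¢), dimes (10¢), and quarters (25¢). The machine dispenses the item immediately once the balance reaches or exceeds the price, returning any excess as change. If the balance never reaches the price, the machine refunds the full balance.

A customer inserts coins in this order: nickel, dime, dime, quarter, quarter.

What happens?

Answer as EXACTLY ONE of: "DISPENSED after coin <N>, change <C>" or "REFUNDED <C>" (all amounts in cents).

Answer: DISPENSED after coin 5, change 10

Derivation:
Price: 65¢
Coin 1 (nickel, 5¢): balance = 5¢
Coin 2 (dime, 10¢): balance = 15¢
Coin 3 (dime, 10¢): balance = 25¢
Coin 4 (quarter, 25¢): balance = 50¢
Coin 5 (quarter, 25¢): balance = 75¢
  → balance >= price → DISPENSE, change = 75 - 65 = 10¢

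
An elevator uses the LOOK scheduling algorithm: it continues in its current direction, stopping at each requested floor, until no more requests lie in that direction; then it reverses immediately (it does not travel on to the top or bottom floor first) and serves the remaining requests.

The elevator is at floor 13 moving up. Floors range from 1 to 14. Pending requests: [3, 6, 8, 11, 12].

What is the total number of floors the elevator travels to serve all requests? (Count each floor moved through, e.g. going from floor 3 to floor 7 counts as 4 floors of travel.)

Start at floor 13 moving up, LOOK stop order: [12, 11, 8, 6, 3]
  13 → 12: |12-13| = 1, total = 1
  12 → 11: |11-12| = 1, total = 2
  11 → 8: |8-11| = 3, total = 5
  8 → 6: |6-8| = 2, total = 7
  6 → 3: |3-6| = 3, total = 10

Answer: 10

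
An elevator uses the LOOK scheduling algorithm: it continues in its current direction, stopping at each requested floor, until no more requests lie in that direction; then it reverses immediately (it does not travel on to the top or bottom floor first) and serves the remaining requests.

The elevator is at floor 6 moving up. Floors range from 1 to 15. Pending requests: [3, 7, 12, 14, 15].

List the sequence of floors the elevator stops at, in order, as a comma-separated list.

Answer: 7, 12, 14, 15, 3

Derivation:
Current: 6, moving UP
Serve above first (ascending): [7, 12, 14, 15]
Then reverse, serve below (descending): [3]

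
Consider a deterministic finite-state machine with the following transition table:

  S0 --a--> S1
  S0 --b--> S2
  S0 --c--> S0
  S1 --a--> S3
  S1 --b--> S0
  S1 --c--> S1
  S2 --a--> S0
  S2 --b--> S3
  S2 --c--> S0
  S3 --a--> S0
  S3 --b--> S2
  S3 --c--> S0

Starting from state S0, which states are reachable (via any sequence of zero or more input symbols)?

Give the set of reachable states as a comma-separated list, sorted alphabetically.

Answer: S0, S1, S2, S3

Derivation:
BFS from S0:
  visit S0: S0--a-->S1 (new), S0--b-->S2 (new), S0--c-->S0 (seen)
  visit S1: S1--a-->S3 (new), S1--b-->S0 (seen), S1--c-->S1 (seen)
  visit S2: S2--a-->S0 (seen), S2--b-->S3 (seen), S2--c-->S0 (seen)
  visit S3: S3--a-->S0 (seen), S3--b-->S2 (seen), S3--c-->S0 (seen)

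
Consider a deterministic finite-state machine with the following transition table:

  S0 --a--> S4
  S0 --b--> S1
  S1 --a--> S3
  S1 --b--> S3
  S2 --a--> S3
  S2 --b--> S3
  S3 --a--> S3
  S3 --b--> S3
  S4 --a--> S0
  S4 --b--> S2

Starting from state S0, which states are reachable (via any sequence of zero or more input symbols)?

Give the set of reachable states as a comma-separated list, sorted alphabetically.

BFS from S0:
  visit S0: S0--a-->S4 (new), S0--b-->S1 (new)
  visit S4: S4--a-->S0 (seen), S4--b-->S2 (new)
  visit S1: S1--a-->S3 (new), S1--b-->S3 (seen)
  visit S2: S2--a-->S3 (seen), S2--b-->S3 (seen)
  visit S3: S3--a-->S3 (seen), S3--b-->S3 (seen)

Answer: S0, S1, S2, S3, S4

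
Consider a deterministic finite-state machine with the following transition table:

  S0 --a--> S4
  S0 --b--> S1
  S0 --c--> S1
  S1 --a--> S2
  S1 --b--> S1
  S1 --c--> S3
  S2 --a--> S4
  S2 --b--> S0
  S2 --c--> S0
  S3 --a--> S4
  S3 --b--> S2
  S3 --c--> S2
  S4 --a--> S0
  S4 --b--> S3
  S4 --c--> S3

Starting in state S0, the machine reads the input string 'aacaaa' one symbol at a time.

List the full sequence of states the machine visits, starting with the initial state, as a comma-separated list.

Start: S0
  read 'a': S0 --a--> S4
  read 'a': S4 --a--> S0
  read 'c': S0 --c--> S1
  read 'a': S1 --a--> S2
  read 'a': S2 --a--> S4
  read 'a': S4 --a--> S0

Answer: S0, S4, S0, S1, S2, S4, S0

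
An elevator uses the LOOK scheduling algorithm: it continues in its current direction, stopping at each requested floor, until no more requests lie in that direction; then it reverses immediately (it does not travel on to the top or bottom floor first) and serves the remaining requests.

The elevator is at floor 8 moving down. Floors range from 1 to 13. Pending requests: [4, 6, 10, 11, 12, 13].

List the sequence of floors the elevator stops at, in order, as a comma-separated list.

Answer: 6, 4, 10, 11, 12, 13

Derivation:
Current: 8, moving DOWN
Serve below first (descending): [6, 4]
Then reverse, serve above (ascending): [10, 11, 12, 13]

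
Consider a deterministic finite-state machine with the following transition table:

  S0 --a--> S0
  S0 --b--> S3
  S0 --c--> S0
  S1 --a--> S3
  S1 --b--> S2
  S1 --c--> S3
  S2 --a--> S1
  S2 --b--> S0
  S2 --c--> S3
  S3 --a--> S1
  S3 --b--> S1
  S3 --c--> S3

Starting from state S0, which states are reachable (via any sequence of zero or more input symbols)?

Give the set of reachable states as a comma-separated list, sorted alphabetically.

Answer: S0, S1, S2, S3

Derivation:
BFS from S0:
  visit S0: S0--a-->S0 (seen), S0--b-->S3 (new), S0--c-->S0 (seen)
  visit S3: S3--a-->S1 (new), S3--b-->S1 (seen), S3--c-->S3 (seen)
  visit S1: S1--a-->S3 (seen), S1--b-->S2 (new), S1--c-->S3 (seen)
  visit S2: S2--a-->S1 (seen), S2--b-->S0 (seen), S2--c-->S3 (seen)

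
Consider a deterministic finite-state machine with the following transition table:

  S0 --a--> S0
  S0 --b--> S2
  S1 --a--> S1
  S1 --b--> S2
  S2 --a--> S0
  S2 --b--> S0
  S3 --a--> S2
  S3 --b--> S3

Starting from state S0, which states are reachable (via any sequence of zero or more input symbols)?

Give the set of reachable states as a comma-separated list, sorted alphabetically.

Answer: S0, S2

Derivation:
BFS from S0:
  visit S0: S0--a-->S0 (seen), S0--b-->S2 (new)
  visit S2: S2--a-->S0 (seen), S2--b-->S0 (seen)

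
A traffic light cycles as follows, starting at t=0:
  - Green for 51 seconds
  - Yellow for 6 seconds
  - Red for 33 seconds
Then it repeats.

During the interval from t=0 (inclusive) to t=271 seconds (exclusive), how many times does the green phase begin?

Cycle = 51+6+33 = 90s
green phase starts at t = k*90 + 0 for k=0,1,2,...
Need k*90+0 < 271 → k < 3.011
k ∈ {0, ..., 3} → 4 starts

Answer: 4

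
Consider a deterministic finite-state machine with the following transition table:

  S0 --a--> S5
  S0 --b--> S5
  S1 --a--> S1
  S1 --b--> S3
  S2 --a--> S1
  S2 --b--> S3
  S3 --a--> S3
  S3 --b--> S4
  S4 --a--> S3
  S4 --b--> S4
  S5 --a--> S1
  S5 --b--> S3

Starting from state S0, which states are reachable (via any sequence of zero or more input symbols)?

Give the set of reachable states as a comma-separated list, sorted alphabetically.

BFS from S0:
  visit S0: S0--a-->S5 (new), S0--b-->S5 (seen)
  visit S5: S5--a-->S1 (new), S5--b-->S3 (new)
  visit S1: S1--a-->S1 (seen), S1--b-->S3 (seen)
  visit S3: S3--a-->S3 (seen), S3--b-->S4 (new)
  visit S4: S4--a-->S3 (seen), S4--b-->S4 (seen)

Answer: S0, S1, S3, S4, S5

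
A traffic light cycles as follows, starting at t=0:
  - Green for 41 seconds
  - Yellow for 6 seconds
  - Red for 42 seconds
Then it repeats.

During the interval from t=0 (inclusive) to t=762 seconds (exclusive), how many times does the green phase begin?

Answer: 9

Derivation:
Cycle = 41+6+42 = 89s
green phase starts at t = k*89 + 0 for k=0,1,2,...
Need k*89+0 < 762 → k < 8.562
k ∈ {0, ..., 8} → 9 starts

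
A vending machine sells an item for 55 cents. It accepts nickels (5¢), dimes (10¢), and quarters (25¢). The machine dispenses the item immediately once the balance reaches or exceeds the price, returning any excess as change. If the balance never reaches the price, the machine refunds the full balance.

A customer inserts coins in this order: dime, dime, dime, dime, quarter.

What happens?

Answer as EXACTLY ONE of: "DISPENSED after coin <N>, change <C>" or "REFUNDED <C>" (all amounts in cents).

Price: 55¢
Coin 1 (dime, 10¢): balance = 10¢
Coin 2 (dime, 10¢): balance = 20¢
Coin 3 (dime, 10¢): balance = 30¢
Coin 4 (dime, 10¢): balance = 40¢
Coin 5 (quarter, 25¢): balance = 65¢
  → balance >= price → DISPENSE, change = 65 - 55 = 10¢

Answer: DISPENSED after coin 5, change 10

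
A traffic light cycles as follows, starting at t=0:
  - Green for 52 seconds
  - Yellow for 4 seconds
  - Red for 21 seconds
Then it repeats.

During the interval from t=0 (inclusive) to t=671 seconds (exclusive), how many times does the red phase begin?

Cycle = 52+4+21 = 77s
red phase starts at t = k*77 + 56 for k=0,1,2,...
Need k*77+56 < 671 → k < 7.987
k ∈ {0, ..., 7} → 8 starts

Answer: 8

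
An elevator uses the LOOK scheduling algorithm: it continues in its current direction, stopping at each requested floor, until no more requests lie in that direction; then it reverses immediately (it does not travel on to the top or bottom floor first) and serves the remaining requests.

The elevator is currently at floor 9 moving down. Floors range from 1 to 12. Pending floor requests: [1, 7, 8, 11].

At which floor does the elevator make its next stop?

Answer: 8

Derivation:
Current floor: 9, direction: down
Requests above: [11]
Requests below: [1, 7, 8]
Moving down and requests lie below → nearest below is max([1, 7, 8]) = 8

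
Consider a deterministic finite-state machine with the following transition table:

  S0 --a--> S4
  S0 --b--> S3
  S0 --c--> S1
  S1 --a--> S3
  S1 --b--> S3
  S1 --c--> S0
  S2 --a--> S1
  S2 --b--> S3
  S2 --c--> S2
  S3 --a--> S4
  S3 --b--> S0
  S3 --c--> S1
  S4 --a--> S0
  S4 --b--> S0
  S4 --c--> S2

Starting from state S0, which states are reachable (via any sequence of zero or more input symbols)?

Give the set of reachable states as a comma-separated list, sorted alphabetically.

BFS from S0:
  visit S0: S0--a-->S4 (new), S0--b-->S3 (new), S0--c-->S1 (new)
  visit S4: S4--a-->S0 (seen), S4--b-->S0 (seen), S4--c-->S2 (new)
  visit S3: S3--a-->S4 (seen), S3--b-->S0 (seen), S3--c-->S1 (seen)
  visit S1: S1--a-->S3 (seen), S1--b-->S3 (seen), S1--c-->S0 (seen)
  visit S2: S2--a-->S1 (seen), S2--b-->S3 (seen), S2--c-->S2 (seen)

Answer: S0, S1, S2, S3, S4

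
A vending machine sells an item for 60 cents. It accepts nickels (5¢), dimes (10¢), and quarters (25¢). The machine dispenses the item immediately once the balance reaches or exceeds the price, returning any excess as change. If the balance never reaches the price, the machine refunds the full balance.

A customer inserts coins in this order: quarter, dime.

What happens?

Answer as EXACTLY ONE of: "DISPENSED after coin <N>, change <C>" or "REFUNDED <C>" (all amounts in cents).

Answer: REFUNDED 35

Derivation:
Price: 60¢
Coin 1 (quarter, 25¢): balance = 25¢
Coin 2 (dime, 10¢): balance = 35¢
All coins inserted, balance 35¢ < price 60¢ → REFUND 35¢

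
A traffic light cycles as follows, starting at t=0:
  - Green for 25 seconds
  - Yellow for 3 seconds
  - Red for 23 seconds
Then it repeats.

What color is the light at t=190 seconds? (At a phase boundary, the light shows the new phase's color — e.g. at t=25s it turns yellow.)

Answer: red

Derivation:
Cycle length = 25 + 3 + 23 = 51s
t = 190, phase_t = 190 mod 51 = 37
37 >= 28 → RED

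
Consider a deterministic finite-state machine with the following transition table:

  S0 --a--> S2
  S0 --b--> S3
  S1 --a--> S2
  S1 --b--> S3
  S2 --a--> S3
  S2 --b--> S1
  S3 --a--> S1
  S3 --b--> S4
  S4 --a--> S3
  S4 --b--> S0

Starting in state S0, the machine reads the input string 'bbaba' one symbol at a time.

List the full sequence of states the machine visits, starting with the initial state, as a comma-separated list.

Answer: S0, S3, S4, S3, S4, S3

Derivation:
Start: S0
  read 'b': S0 --b--> S3
  read 'b': S3 --b--> S4
  read 'a': S4 --a--> S3
  read 'b': S3 --b--> S4
  read 'a': S4 --a--> S3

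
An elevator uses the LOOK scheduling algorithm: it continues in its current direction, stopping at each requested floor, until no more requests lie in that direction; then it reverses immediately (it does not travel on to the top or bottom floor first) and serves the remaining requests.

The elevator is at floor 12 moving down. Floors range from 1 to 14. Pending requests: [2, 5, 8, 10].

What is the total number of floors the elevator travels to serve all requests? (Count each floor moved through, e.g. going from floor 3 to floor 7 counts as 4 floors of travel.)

Start at floor 12 moving down, LOOK stop order: [10, 8, 5, 2]
  12 → 10: |10-12| = 2, total = 2
  10 → 8: |8-10| = 2, total = 4
  8 → 5: |5-8| = 3, total = 7
  5 → 2: |2-5| = 3, total = 10

Answer: 10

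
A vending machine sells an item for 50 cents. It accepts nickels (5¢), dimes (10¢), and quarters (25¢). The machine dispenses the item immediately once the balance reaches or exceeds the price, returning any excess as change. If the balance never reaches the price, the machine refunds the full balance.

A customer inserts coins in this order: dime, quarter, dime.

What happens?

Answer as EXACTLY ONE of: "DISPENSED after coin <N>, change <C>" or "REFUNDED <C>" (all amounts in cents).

Answer: REFUNDED 45

Derivation:
Price: 50¢
Coin 1 (dime, 10¢): balance = 10¢
Coin 2 (quarter, 25¢): balance = 35¢
Coin 3 (dime, 10¢): balance = 45¢
All coins inserted, balance 45¢ < price 50¢ → REFUND 45¢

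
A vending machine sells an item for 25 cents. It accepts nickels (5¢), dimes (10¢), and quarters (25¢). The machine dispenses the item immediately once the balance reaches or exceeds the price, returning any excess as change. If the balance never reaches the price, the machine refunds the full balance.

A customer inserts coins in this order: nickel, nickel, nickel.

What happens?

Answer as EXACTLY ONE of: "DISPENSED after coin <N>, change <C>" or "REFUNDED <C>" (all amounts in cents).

Price: 25¢
Coin 1 (nickel, 5¢): balance = 5¢
Coin 2 (nickel, 5¢): balance = 10¢
Coin 3 (nickel, 5¢): balance = 15¢
All coins inserted, balance 15¢ < price 25¢ → REFUND 15¢

Answer: REFUNDED 15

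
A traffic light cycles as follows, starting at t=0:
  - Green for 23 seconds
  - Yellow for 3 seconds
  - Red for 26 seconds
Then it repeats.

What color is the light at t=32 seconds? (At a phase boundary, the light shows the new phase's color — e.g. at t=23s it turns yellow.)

Answer: red

Derivation:
Cycle length = 23 + 3 + 26 = 52s
t = 32, phase_t = 32 mod 52 = 32
32 >= 26 → RED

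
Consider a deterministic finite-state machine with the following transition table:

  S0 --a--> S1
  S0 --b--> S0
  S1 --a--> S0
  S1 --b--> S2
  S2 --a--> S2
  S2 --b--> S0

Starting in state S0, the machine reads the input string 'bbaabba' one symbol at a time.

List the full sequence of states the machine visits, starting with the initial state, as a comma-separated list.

Answer: S0, S0, S0, S1, S0, S0, S0, S1

Derivation:
Start: S0
  read 'b': S0 --b--> S0
  read 'b': S0 --b--> S0
  read 'a': S0 --a--> S1
  read 'a': S1 --a--> S0
  read 'b': S0 --b--> S0
  read 'b': S0 --b--> S0
  read 'a': S0 --a--> S1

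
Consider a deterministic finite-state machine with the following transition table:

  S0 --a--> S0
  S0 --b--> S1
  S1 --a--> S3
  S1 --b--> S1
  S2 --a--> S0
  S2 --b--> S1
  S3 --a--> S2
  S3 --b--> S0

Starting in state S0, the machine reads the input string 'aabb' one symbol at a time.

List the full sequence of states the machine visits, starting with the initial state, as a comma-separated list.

Answer: S0, S0, S0, S1, S1

Derivation:
Start: S0
  read 'a': S0 --a--> S0
  read 'a': S0 --a--> S0
  read 'b': S0 --b--> S1
  read 'b': S1 --b--> S1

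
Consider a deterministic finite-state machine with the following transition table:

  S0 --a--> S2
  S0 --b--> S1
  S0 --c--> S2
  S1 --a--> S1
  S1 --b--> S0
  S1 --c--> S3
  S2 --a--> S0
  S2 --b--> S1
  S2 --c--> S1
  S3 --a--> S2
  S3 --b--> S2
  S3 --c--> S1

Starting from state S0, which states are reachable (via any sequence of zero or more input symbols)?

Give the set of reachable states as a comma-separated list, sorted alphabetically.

BFS from S0:
  visit S0: S0--a-->S2 (new), S0--b-->S1 (new), S0--c-->S2 (seen)
  visit S2: S2--a-->S0 (seen), S2--b-->S1 (seen), S2--c-->S1 (seen)
  visit S1: S1--a-->S1 (seen), S1--b-->S0 (seen), S1--c-->S3 (new)
  visit S3: S3--a-->S2 (seen), S3--b-->S2 (seen), S3--c-->S1 (seen)

Answer: S0, S1, S2, S3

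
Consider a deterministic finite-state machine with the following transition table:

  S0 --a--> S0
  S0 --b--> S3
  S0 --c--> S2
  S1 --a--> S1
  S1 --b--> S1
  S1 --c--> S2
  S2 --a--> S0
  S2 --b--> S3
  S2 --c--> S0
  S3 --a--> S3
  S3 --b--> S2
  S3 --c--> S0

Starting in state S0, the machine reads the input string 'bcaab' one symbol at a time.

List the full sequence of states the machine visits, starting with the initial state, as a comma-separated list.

Start: S0
  read 'b': S0 --b--> S3
  read 'c': S3 --c--> S0
  read 'a': S0 --a--> S0
  read 'a': S0 --a--> S0
  read 'b': S0 --b--> S3

Answer: S0, S3, S0, S0, S0, S3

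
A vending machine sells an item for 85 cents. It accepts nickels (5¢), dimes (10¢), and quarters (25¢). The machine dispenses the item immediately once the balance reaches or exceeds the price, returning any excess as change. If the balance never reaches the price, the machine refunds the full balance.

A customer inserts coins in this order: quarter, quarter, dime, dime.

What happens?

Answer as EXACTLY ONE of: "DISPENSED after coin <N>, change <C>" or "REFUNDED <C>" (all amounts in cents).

Price: 85¢
Coin 1 (quarter, 25¢): balance = 25¢
Coin 2 (quarter, 25¢): balance = 50¢
Coin 3 (dime, 10¢): balance = 60¢
Coin 4 (dime, 10¢): balance = 70¢
All coins inserted, balance 70¢ < price 85¢ → REFUND 70¢

Answer: REFUNDED 70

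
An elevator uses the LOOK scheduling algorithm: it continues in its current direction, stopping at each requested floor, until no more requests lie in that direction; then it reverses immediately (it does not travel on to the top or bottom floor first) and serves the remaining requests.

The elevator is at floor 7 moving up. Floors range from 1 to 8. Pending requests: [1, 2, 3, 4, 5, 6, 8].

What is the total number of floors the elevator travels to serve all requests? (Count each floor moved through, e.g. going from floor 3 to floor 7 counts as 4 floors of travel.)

Answer: 8

Derivation:
Start at floor 7 moving up, LOOK stop order: [8, 6, 5, 4, 3, 2, 1]
  7 → 8: |8-7| = 1, total = 1
  8 → 6: |6-8| = 2, total = 3
  6 → 5: |5-6| = 1, total = 4
  5 → 4: |4-5| = 1, total = 5
  4 → 3: |3-4| = 1, total = 6
  3 → 2: |2-3| = 1, total = 7
  2 → 1: |1-2| = 1, total = 8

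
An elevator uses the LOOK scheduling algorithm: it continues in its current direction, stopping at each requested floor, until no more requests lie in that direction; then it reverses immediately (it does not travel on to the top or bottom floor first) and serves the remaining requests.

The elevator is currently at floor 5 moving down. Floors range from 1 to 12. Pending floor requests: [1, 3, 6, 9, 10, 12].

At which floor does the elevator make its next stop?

Current floor: 5, direction: down
Requests above: [6, 9, 10, 12]
Requests below: [1, 3]
Moving down and requests lie below → nearest below is max([1, 3]) = 3

Answer: 3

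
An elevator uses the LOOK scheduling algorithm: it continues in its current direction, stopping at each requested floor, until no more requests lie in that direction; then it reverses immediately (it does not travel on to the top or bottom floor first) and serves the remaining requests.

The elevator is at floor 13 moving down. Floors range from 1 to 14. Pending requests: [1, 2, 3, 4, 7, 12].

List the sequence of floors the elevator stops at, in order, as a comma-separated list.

Current: 13, moving DOWN
Serve below first (descending): [12, 7, 4, 3, 2, 1]
Then reverse, serve above (ascending): []

Answer: 12, 7, 4, 3, 2, 1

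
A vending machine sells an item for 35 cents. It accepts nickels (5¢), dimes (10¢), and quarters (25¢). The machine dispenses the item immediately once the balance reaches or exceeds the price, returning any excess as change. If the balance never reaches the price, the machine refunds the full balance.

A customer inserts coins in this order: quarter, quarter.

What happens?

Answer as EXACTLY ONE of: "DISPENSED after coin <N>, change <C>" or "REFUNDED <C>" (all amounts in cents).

Price: 35¢
Coin 1 (quarter, 25¢): balance = 25¢
Coin 2 (quarter, 25¢): balance = 50¢
  → balance >= price → DISPENSE, change = 50 - 35 = 15¢

Answer: DISPENSED after coin 2, change 15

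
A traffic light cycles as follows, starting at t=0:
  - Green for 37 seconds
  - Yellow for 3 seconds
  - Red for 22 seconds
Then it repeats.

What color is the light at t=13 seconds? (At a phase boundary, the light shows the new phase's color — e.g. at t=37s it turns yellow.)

Answer: green

Derivation:
Cycle length = 37 + 3 + 22 = 62s
t = 13, phase_t = 13 mod 62 = 13
13 < 37 (green end) → GREEN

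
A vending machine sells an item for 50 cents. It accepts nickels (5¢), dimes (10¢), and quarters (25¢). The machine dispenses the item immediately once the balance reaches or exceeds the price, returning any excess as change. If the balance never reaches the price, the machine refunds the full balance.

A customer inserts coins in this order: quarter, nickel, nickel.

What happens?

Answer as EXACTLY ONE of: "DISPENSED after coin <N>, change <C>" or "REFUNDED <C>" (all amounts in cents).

Price: 50¢
Coin 1 (quarter, 25¢): balance = 25¢
Coin 2 (nickel, 5¢): balance = 30¢
Coin 3 (nickel, 5¢): balance = 35¢
All coins inserted, balance 35¢ < price 50¢ → REFUND 35¢

Answer: REFUNDED 35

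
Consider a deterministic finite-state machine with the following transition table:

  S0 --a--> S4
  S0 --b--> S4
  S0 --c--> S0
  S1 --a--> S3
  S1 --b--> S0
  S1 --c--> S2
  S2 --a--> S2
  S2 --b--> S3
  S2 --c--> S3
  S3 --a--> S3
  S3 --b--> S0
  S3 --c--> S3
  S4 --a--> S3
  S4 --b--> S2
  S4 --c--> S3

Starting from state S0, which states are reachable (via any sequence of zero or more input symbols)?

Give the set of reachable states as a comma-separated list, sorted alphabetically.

Answer: S0, S2, S3, S4

Derivation:
BFS from S0:
  visit S0: S0--a-->S4 (new), S0--b-->S4 (seen), S0--c-->S0 (seen)
  visit S4: S4--a-->S3 (new), S4--b-->S2 (new), S4--c-->S3 (seen)
  visit S3: S3--a-->S3 (seen), S3--b-->S0 (seen), S3--c-->S3 (seen)
  visit S2: S2--a-->S2 (seen), S2--b-->S3 (seen), S2--c-->S3 (seen)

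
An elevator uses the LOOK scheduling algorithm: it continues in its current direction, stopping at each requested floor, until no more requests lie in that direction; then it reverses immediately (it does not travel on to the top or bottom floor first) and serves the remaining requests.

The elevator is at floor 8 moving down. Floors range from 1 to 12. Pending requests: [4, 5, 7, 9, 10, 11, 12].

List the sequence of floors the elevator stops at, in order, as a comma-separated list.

Current: 8, moving DOWN
Serve below first (descending): [7, 5, 4]
Then reverse, serve above (ascending): [9, 10, 11, 12]

Answer: 7, 5, 4, 9, 10, 11, 12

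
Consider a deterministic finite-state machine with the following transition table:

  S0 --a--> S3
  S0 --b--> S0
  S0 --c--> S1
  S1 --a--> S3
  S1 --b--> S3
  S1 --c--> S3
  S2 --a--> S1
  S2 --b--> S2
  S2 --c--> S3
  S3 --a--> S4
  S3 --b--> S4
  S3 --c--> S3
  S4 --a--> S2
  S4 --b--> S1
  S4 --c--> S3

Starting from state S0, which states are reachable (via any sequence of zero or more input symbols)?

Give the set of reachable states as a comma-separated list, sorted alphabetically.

Answer: S0, S1, S2, S3, S4

Derivation:
BFS from S0:
  visit S0: S0--a-->S3 (new), S0--b-->S0 (seen), S0--c-->S1 (new)
  visit S3: S3--a-->S4 (new), S3--b-->S4 (seen), S3--c-->S3 (seen)
  visit S1: S1--a-->S3 (seen), S1--b-->S3 (seen), S1--c-->S3 (seen)
  visit S4: S4--a-->S2 (new), S4--b-->S1 (seen), S4--c-->S3 (seen)
  visit S2: S2--a-->S1 (seen), S2--b-->S2 (seen), S2--c-->S3 (seen)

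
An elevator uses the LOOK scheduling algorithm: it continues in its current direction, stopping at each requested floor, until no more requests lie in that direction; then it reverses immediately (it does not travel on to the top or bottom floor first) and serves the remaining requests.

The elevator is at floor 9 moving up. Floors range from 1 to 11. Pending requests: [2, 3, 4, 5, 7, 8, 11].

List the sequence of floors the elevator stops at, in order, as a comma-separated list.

Current: 9, moving UP
Serve above first (ascending): [11]
Then reverse, serve below (descending): [8, 7, 5, 4, 3, 2]

Answer: 11, 8, 7, 5, 4, 3, 2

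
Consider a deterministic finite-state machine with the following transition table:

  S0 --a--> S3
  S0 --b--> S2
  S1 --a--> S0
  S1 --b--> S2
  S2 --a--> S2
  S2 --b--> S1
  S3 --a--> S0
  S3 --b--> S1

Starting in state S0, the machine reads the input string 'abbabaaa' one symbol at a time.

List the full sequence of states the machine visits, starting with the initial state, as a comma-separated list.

Answer: S0, S3, S1, S2, S2, S1, S0, S3, S0

Derivation:
Start: S0
  read 'a': S0 --a--> S3
  read 'b': S3 --b--> S1
  read 'b': S1 --b--> S2
  read 'a': S2 --a--> S2
  read 'b': S2 --b--> S1
  read 'a': S1 --a--> S0
  read 'a': S0 --a--> S3
  read 'a': S3 --a--> S0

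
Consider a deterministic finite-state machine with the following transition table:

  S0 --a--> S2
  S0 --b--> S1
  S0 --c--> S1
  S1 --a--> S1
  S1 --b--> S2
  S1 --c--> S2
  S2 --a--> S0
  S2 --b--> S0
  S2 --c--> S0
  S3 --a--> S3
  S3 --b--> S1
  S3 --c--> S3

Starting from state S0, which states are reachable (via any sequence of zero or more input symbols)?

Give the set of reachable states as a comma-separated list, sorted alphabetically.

Answer: S0, S1, S2

Derivation:
BFS from S0:
  visit S0: S0--a-->S2 (new), S0--b-->S1 (new), S0--c-->S1 (seen)
  visit S2: S2--a-->S0 (seen), S2--b-->S0 (seen), S2--c-->S0 (seen)
  visit S1: S1--a-->S1 (seen), S1--b-->S2 (seen), S1--c-->S2 (seen)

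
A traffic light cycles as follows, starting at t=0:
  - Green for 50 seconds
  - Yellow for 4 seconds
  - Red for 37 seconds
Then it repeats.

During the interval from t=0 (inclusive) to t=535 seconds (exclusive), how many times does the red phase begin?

Answer: 6

Derivation:
Cycle = 50+4+37 = 91s
red phase starts at t = k*91 + 54 for k=0,1,2,...
Need k*91+54 < 535 → k < 5.286
k ∈ {0, ..., 5} → 6 starts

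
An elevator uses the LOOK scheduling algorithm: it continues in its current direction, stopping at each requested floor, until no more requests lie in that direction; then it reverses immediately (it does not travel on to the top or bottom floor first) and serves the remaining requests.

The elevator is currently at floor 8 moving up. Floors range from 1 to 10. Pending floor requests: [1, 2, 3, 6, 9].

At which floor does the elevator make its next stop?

Answer: 9

Derivation:
Current floor: 8, direction: up
Requests above: [9]
Requests below: [1, 2, 3, 6]
Moving up and requests lie above → nearest above is min([9]) = 9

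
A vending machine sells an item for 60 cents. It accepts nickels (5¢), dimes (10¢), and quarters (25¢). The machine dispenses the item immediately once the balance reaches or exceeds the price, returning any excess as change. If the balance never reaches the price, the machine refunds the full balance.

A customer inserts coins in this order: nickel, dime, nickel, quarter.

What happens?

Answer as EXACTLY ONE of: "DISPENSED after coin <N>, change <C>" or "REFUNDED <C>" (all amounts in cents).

Price: 60¢
Coin 1 (nickel, 5¢): balance = 5¢
Coin 2 (dime, 10¢): balance = 15¢
Coin 3 (nickel, 5¢): balance = 20¢
Coin 4 (quarter, 25¢): balance = 45¢
All coins inserted, balance 45¢ < price 60¢ → REFUND 45¢

Answer: REFUNDED 45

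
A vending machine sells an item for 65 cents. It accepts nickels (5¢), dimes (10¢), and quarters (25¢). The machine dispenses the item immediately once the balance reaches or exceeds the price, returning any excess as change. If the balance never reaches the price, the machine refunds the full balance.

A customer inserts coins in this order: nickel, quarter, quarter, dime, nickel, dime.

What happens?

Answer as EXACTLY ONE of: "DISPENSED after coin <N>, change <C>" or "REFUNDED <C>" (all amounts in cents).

Price: 65¢
Coin 1 (nickel, 5¢): balance = 5¢
Coin 2 (quarter, 25¢): balance = 30¢
Coin 3 (quarter, 25¢): balance = 55¢
Coin 4 (dime, 10¢): balance = 65¢
  → balance >= price → DISPENSE, change = 65 - 65 = 0¢

Answer: DISPENSED after coin 4, change 0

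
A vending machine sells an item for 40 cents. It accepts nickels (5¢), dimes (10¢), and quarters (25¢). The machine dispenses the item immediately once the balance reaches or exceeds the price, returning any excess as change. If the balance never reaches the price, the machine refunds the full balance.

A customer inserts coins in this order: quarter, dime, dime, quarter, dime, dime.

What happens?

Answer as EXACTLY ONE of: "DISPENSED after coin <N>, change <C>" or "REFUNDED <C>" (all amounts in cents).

Answer: DISPENSED after coin 3, change 5

Derivation:
Price: 40¢
Coin 1 (quarter, 25¢): balance = 25¢
Coin 2 (dime, 10¢): balance = 35¢
Coin 3 (dime, 10¢): balance = 45¢
  → balance >= price → DISPENSE, change = 45 - 40 = 5¢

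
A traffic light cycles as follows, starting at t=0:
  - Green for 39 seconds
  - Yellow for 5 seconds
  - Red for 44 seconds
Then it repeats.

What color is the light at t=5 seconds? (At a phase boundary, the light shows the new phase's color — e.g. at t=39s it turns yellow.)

Answer: green

Derivation:
Cycle length = 39 + 5 + 44 = 88s
t = 5, phase_t = 5 mod 88 = 5
5 < 39 (green end) → GREEN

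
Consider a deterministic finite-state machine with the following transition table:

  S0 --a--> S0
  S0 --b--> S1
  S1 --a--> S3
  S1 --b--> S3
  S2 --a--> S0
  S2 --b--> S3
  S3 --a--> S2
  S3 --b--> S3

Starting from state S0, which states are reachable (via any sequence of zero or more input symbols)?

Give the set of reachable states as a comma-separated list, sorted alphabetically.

BFS from S0:
  visit S0: S0--a-->S0 (seen), S0--b-->S1 (new)
  visit S1: S1--a-->S3 (new), S1--b-->S3 (seen)
  visit S3: S3--a-->S2 (new), S3--b-->S3 (seen)
  visit S2: S2--a-->S0 (seen), S2--b-->S3 (seen)

Answer: S0, S1, S2, S3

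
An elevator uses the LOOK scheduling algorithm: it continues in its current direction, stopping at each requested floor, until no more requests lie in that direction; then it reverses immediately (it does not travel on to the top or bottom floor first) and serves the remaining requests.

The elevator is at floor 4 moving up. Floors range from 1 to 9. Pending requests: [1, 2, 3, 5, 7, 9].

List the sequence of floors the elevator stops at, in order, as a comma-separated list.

Answer: 5, 7, 9, 3, 2, 1

Derivation:
Current: 4, moving UP
Serve above first (ascending): [5, 7, 9]
Then reverse, serve below (descending): [3, 2, 1]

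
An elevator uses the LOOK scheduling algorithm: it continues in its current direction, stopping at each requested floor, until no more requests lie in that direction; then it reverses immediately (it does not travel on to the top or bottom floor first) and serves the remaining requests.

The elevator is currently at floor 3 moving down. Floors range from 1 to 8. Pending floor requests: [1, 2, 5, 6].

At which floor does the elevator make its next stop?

Answer: 2

Derivation:
Current floor: 3, direction: down
Requests above: [5, 6]
Requests below: [1, 2]
Moving down and requests lie below → nearest below is max([1, 2]) = 2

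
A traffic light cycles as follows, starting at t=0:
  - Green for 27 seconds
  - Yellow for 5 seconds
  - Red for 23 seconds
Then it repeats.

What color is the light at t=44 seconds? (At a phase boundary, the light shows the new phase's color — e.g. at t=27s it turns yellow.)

Answer: red

Derivation:
Cycle length = 27 + 5 + 23 = 55s
t = 44, phase_t = 44 mod 55 = 44
44 >= 32 → RED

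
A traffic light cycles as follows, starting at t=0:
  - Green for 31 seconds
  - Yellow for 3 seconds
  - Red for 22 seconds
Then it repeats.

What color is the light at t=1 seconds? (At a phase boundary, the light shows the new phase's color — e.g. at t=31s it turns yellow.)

Answer: green

Derivation:
Cycle length = 31 + 3 + 22 = 56s
t = 1, phase_t = 1 mod 56 = 1
1 < 31 (green end) → GREEN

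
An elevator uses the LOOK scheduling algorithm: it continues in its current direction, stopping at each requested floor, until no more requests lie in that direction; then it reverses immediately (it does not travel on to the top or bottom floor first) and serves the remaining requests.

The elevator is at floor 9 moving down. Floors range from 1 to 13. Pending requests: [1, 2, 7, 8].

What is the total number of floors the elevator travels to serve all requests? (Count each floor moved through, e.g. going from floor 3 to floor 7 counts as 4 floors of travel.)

Start at floor 9 moving down, LOOK stop order: [8, 7, 2, 1]
  9 → 8: |8-9| = 1, total = 1
  8 → 7: |7-8| = 1, total = 2
  7 → 2: |2-7| = 5, total = 7
  2 → 1: |1-2| = 1, total = 8

Answer: 8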